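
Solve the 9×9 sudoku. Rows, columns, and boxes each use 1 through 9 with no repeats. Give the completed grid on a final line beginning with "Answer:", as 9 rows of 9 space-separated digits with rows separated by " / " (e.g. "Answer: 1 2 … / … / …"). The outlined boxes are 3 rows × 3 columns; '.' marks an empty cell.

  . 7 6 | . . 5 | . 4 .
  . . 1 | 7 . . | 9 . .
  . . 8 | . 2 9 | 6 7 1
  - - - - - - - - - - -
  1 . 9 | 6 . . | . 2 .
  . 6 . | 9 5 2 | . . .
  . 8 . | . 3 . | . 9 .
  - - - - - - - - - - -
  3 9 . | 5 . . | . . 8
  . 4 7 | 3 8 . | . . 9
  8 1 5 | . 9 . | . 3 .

Step 1. [r2c6∈{3,4,6,8}] in col 6, 3 fits only at r2c6. So r2c6=3.
Step 2. [r5c3∈{3,4}] in col 3, 3 fits only at r5c3, so r5c3=3.
Step 3. [r6c3∈{2,4}] col 3 places 4 nowhere but r6c3. So r6c3=4.
Step 4. [r4c2∈{5}] nothing but 5 survives at r4c2, so r4c2=5.
Step 5. [r6c1∈{2,7}] in row 6, 2 fits only at r6c1. So r6c1=2.
Step 6. [r8c7∈{1,2,5}] 2 has one home in row 8: r8c7. So r8c7=2.
Step 7. [r6c7∈{1,5,7}] r6c7 is the only open cell in col 7 admitting 5. So r6c7=5.
Step 8. [r8c8∈{1,5,6}] across row 8, 5 lands solely at r8c8. So r8c8=5.
Step 9. [r7c8∈{1,6}] col 8 places 6 nowhere but r7c8 ⇒ r7c8=6.
Step 10. [r7c7∈{1,4,7}] box 9 places 1 nowhere but r7c7. So r7c7=1.
Step 11. [r3c4∈{4}] r3c4's peers cover all but 4 ⇒ r3c4=4.
Step 12. [r4c6∈{4,7,8}] in col 6, 8 fits only at r4c6 ⇒ r4c6=8.
Step 13. [r4c5∈{4,7}] box 5 places 4 nowhere but r4c5 ⇒ r4c5=4.
Step 14. [r6c6∈{1,7}] in box 5, 7 fits only at r6c6. So r6c6=7.
Step 15. [r2c8∈{8}] r2c8 is down to just 8, so r2c8=8.
Step 16. [r5c1∈{7}] r5c1 is down to just 7, so r5c1=7.
Step 17. [r9c6∈{4,6}] in row 9, 6 fits only at r9c6. So r9c6=6.
Step 18. [r1c7∈{3}] r1c7's peers cover all but 3. So r1c7=3.
Step 19. [r4c7∈{7}] r4c7 is down to just 7, so r4c7=7.
Step 20. [r2c9∈{2,5}] in col 9, 5 fits only at r2c9. So r2c9=5.
Step 21. [r9c7∈{4}] r9c7 has the single candidate 4, so r9c7=4.
Step 22. [r6c4∈{1}] r6c4's peers cover all but 1 ⇒ r6c4=1.
Step 23. [r1c4∈{8}] r1c4 has the single candidate 8. So r1c4=8.
Step 24. [r4c9∈{3}] r4c9 is down to just 3, so r4c9=3.
Step 25. [r3c1∈{5}] only 5 remains possible at r3c1, so r3c1=5.
Step 26. [r2c2∈{2}] r2c2 has the single candidate 2 ⇒ r2c2=2.
Step 27. [r7c5∈{7}] only 7 remains possible at r7c5, so r7c5=7.
Step 28. [r5c7∈{8}] r5c7 is down to just 8 ⇒ r5c7=8.
Step 29. [r7c3∈{2}] only 2 remains possible at r7c3, so r7c3=2.
Step 30. [r8c6∈{1}] only 1 remains possible at r8c6. So r8c6=1.
Step 31. [r5c8∈{1}] r5c8's peers cover all but 1. So r5c8=1.
Step 32. [r2c5∈{6}] r2c5 has the single candidate 6. So r2c5=6.
Step 33. [r9c9∈{7}] nothing but 7 survives at r9c9 ⇒ r9c9=7.
Step 34. [r1c1∈{9}] nothing but 9 survives at r1c1, so r1c1=9.
Step 35. [r7c6∈{4}] only 4 remains possible at r7c6. So r7c6=4.
Step 36. [r3c2∈{3}] r3c2 is down to just 3 ⇒ r3c2=3.
Step 37. [r8c1∈{6}] r8c1's peers cover all but 6, so r8c1=6.
Step 38. [r6c9∈{6}] nothing but 6 survives at r6c9 ⇒ r6c9=6.
Step 39. [r1c5∈{1}] r1c5's peers cover all but 1, so r1c5=1.
Step 40. [r2c1∈{4}] r2c1 has the single candidate 4. So r2c1=4.
Step 41. [r5c9∈{4}] r5c9 is down to just 4, so r5c9=4.
Step 42. [r9c4∈{2}] r9c4 has the single candidate 2. So r9c4=2.
Step 43. [r1c9∈{2}] r1c9 has the single candidate 2 ⇒ r1c9=2.

Answer: 9 7 6 8 1 5 3 4 2 / 4 2 1 7 6 3 9 8 5 / 5 3 8 4 2 9 6 7 1 / 1 5 9 6 4 8 7 2 3 / 7 6 3 9 5 2 8 1 4 / 2 8 4 1 3 7 5 9 6 / 3 9 2 5 7 4 1 6 8 / 6 4 7 3 8 1 2 5 9 / 8 1 5 2 9 6 4 3 7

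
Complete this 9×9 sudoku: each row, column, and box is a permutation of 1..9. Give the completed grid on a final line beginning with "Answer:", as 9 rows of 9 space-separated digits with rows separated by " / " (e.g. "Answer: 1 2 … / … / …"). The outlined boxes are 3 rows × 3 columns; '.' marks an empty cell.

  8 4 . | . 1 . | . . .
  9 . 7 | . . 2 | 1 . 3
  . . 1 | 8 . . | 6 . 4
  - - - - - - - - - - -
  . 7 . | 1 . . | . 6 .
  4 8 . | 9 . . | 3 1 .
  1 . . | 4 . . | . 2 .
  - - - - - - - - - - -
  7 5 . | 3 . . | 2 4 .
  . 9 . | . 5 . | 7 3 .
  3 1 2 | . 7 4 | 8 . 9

Step 1. [r1c4∈{5,6,7}] across col 4, 7 lands solely at r1c4 ⇒ r1c4=7.
Step 2. [r9c4∈{6}] nothing but 6 survives at r9c4, so r9c4=6.
Step 3. [r2c2∈{6}] r2c2 has the single candidate 6, so r2c2=6.
Step 4. [r1c6∈{3,5,6,9}] r1c6 is the only open cell in row 1 admitting 6, so r1c6=6.
Step 5. [r6c2∈{3}] r6c2 is down to just 3. So r6c2=3.
Step 6. [r8c1∈{6}] r8c1 is down to just 6, so r8c1=6.
Step 7. [r7c3∈{8}] r7c3 has the single candidate 8. So r7c3=8.
Step 8. [r9c8∈{5}] r9c8 is down to just 5. So r9c8=5.
Step 9. [r8c6∈{1,8}] r8c6 is the only open cell in row 8 admitting 8 ⇒ r8c6=8.
Step 10. [r4c1∈{2,5}] box 4 places 2 nowhere but r4c1 ⇒ r4c1=2.
Step 11. [r7c6∈{1,9}] col 6 places 1 nowhere but r7c6, so r7c6=1.
Step 12. [r3c6∈{3,5,9}] r3c6 is the only open cell in col 6 admitting 9 ⇒ r3c6=9.
Step 13. [r4c6∈{3,5}] r4c6 is the only open cell in col 6 admitting 3, so r4c6=3.
Step 14. [r4c5∈{8}] nothing but 8 survives at r4c5. So r4c5=8.
Step 15. [r4c9∈{5}] only 5 remains possible at r4c9 ⇒ r4c9=5.
Step 16. [r6c7∈{9}] nothing but 9 survives at r6c7 ⇒ r6c7=9.
Step 17. [r5c9∈{7}] r5c9 has the single candidate 7 ⇒ r5c9=7.
Step 18. [r5c6∈{5}] nothing but 5 survives at r5c6 ⇒ r5c6=5.
Step 19. [r6c5∈{6}] r6c5 is down to just 6. So r6c5=6.
Step 20. [r1c7∈{5}] r1c7 has the single candidate 5, so r1c7=5.
Step 21. [r3c8∈{7}] only 7 remains possible at r3c8. So r3c8=7.
Step 22. [r7c5∈{9}] r7c5's peers cover all but 9. So r7c5=9.
Step 23. [r8c9∈{1}] r8c9 is down to just 1. So r8c9=1.
Step 24. [r8c4∈{2}] r8c4 is down to just 2, so r8c4=2.
Step 25. [r6c6∈{7}] nothing but 7 survives at r6c6, so r6c6=7.
Step 26. [r5c5∈{2}] r5c5 is down to just 2 ⇒ r5c5=2.
Step 27. [r7c9∈{6}] r7c9's peers cover all but 6. So r7c9=6.
Step 28. [r8c3∈{4}] r8c3 has the single candidate 4 ⇒ r8c3=4.
Step 29. [r1c3∈{3}] only 3 remains possible at r1c3 ⇒ r1c3=3.
Step 30. [r2c8∈{8}] r2c8 is down to just 8. So r2c8=8.
Step 31. [r4c3∈{9}] r4c3 is down to just 9 ⇒ r4c3=9.
Step 32. [r3c5∈{3}] r3c5 is down to just 3. So r3c5=3.
Step 33. [r6c3∈{5}] only 5 remains possible at r6c3. So r6c3=5.
Step 34. [r2c4∈{5}] r2c4's peers cover all but 5 ⇒ r2c4=5.
Step 35. [r1c8∈{9}] r1c8 is down to just 9 ⇒ r1c8=9.
Step 36. [r5c3∈{6}] r5c3's peers cover all but 6 ⇒ r5c3=6.
Step 37. [r3c1∈{5}] r3c1's peers cover all but 5 ⇒ r3c1=5.
Step 38. [r1c9∈{2}] r1c9's peers cover all but 2. So r1c9=2.
Step 39. [r3c2∈{2}] r3c2 has the single candidate 2. So r3c2=2.
Step 40. [r2c5∈{4}] r2c5's peers cover all but 4, so r2c5=4.
Step 41. [r4c7∈{4}] only 4 remains possible at r4c7 ⇒ r4c7=4.
Step 42. [r6c9∈{8}] r6c9's peers cover all but 8 ⇒ r6c9=8.

Answer: 8 4 3 7 1 6 5 9 2 / 9 6 7 5 4 2 1 8 3 / 5 2 1 8 3 9 6 7 4 / 2 7 9 1 8 3 4 6 5 / 4 8 6 9 2 5 3 1 7 / 1 3 5 4 6 7 9 2 8 / 7 5 8 3 9 1 2 4 6 / 6 9 4 2 5 8 7 3 1 / 3 1 2 6 7 4 8 5 9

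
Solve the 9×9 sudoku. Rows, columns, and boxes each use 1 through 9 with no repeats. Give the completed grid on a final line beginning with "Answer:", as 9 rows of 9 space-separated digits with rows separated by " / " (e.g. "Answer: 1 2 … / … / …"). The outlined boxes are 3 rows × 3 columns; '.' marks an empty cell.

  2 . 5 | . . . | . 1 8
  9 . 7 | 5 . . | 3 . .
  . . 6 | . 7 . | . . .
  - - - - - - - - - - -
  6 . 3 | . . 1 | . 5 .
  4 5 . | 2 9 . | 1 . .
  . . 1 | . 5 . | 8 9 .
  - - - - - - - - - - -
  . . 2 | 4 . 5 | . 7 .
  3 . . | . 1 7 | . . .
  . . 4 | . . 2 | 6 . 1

Step 1. [r8c3∈{8,9}] across col 3, 9 lands solely at r8c3, so r8c3=9.
Step 2. [r2c5∈{2,4,6,8}] r2c5 is the only open cell in col 5 admitting 2, so r2c5=2.
Step 3. [r3c4∈{1,3,8,9}] 1 has one home in col 4: r3c4 ⇒ r3c4=1.
Step 4. [r5c9∈{3,6,7}] row 5 places 7 nowhere but r5c9, so r5c9=7.
Step 5. [r3c1∈{8}] r3c1 has the single candidate 8. So r3c1=8.
Step 6. [r6c1∈{7}] nothing but 7 survives at r6c1. So r6c1=7.
Step 7. [r9c4∈{3,8,9}] r9c4 is the only open cell in row 9 admitting 9, so r9c4=9.
Step 8. [r7c7∈{9}] only 9 remains possible at r7c7, so r7c7=9.
Step 9. [r1c6∈{3,4,6,9}] across row 1, 9 lands solely at r1c6, so r1c6=9.
Step 10. [r3c9∈{2,4,5,9}] 9 has one home in row 3: r3c9 ⇒ r3c9=9.
Step 11. [r8c9∈{2,4,5}] col 9 places 5 nowhere but r8c9 ⇒ r8c9=5.
Step 12. [r2c6∈{4,6,8}] 8 has one home in row 2: r2c6. So r2c6=8.
Step 13. [r7c9∈{3}] r7c9's peers cover all but 3. So r7c9=3.
Step 14. [r9c8∈{8}] only 8 remains possible at r9c8 ⇒ r9c8=8.
Step 15. [r6c2∈{2}] only 2 remains possible at r6c2, so r6c2=2.
Step 16. [r4c9∈{2,4}] r4c9 is the only open cell in col 9 admitting 2, so r4c9=2.
Step 17. [r4c7∈{4}] r4c7 is down to just 4, so r4c7=4.
Step 18. [r2c9∈{4,6}] col 9 places 4 nowhere but r2c9 ⇒ r2c9=4.
Step 19. [r1c5∈{3,4,6}] across col 5, 4 lands solely at r1c5, so r1c5=4.
Step 20. [r3c6∈{3}] r3c6's peers cover all but 3, so r3c6=3.
Step 21. [r7c5∈{6,8}] across col 5, 6 lands solely at r7c5, so r7c5=6.
Step 22. [r5c6∈{6}] r5c6's peers cover all but 6, so r5c6=6.
Step 23. [r7c2∈{1,8}] row 7 places 8 nowhere but r7c2, so r7c2=8.
Step 24. [r3c8∈{2}] r3c8 has the single candidate 2, so r3c8=2.
Step 25. [r4c4∈{7,8}] in row 4, 7 fits only at r4c4, so r4c4=7.
Step 26. [r9c2∈{7}] r9c2 has the single candidate 7, so r9c2=7.
Step 27. [r9c1∈{5}] only 5 remains possible at r9c1, so r9c1=5.
Step 28. [r3c7∈{5}] r3c7 is down to just 5, so r3c7=5.
Step 29. [r3c2∈{4}] r3c2 has the single candidate 4 ⇒ r3c2=4.
Step 30. [r9c5∈{3}] only 3 remains possible at r9c5 ⇒ r9c5=3.
Step 31. [r4c5∈{8}] only 8 remains possible at r4c5 ⇒ r4c5=8.
Step 32. [r2c8∈{6}] r2c8 is down to just 6, so r2c8=6.
Step 33. [r4c2∈{9}] only 9 remains possible at r4c2 ⇒ r4c2=9.
Step 34. [r1c7∈{7}] nothing but 7 survives at r1c7 ⇒ r1c7=7.
Step 35. [r6c9∈{6}] r6c9 has the single candidate 6 ⇒ r6c9=6.
Step 36. [r6c6∈{4}] r6c6's peers cover all but 4, so r6c6=4.
Step 37. [r1c2∈{3}] r1c2 is down to just 3 ⇒ r1c2=3.
Step 38. [r5c3∈{8}] r5c3 has the single candidate 8 ⇒ r5c3=8.
Step 39. [r5c8∈{3}] r5c8's peers cover all but 3 ⇒ r5c8=3.
Step 40. [r8c7∈{2}] only 2 remains possible at r8c7. So r8c7=2.
Step 41. [r6c4∈{3}] nothing but 3 survives at r6c4, so r6c4=3.
Step 42. [r8c2∈{6}] r8c2 has the single candidate 6, so r8c2=6.
Step 43. [r1c4∈{6}] only 6 remains possible at r1c4, so r1c4=6.
Step 44. [r2c2∈{1}] r2c2 is down to just 1 ⇒ r2c2=1.
Step 45. [r8c4∈{8}] nothing but 8 survives at r8c4 ⇒ r8c4=8.
Step 46. [r8c8∈{4}] r8c8 has the single candidate 4 ⇒ r8c8=4.
Step 47. [r7c1∈{1}] r7c1 has the single candidate 1. So r7c1=1.

Answer: 2 3 5 6 4 9 7 1 8 / 9 1 7 5 2 8 3 6 4 / 8 4 6 1 7 3 5 2 9 / 6 9 3 7 8 1 4 5 2 / 4 5 8 2 9 6 1 3 7 / 7 2 1 3 5 4 8 9 6 / 1 8 2 4 6 5 9 7 3 / 3 6 9 8 1 7 2 4 5 / 5 7 4 9 3 2 6 8 1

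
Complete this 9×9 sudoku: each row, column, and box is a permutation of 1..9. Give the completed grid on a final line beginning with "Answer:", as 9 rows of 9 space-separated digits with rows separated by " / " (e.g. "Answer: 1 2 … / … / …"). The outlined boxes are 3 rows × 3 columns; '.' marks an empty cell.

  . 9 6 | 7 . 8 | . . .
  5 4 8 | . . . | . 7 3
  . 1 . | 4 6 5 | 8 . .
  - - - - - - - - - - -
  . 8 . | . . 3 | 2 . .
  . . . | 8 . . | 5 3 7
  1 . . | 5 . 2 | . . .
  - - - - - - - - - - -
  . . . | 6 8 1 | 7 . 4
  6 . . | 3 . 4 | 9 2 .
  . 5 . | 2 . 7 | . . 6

Step 1. [r9c5∈{9}] r9c5 is down to just 9. So r9c5=9.
Step 2. [r5c5∈{1,4}] across row 5, 1 lands solely at r5c5. So r5c5=1.
Step 3. [r4c4∈{9}] nothing but 9 survives at r4c4. So r4c4=9.
Step 4. [r8c9∈{1,5,8}] 8 has one home in row 8: r8c9 ⇒ r8c9=8.
Step 5. [r4c8∈{1,4,6}] row 4 places 6 nowhere but r4c8, so r4c8=6.
Step 6. [r6c7∈{4}] r6c7 is down to just 4. So r6c7=4.
Step 7. [r1c7∈{1}] r1c7's peers cover all but 1 ⇒ r1c7=1.
Step 8. [r4c5∈{4,7}] r4c5 is the only open cell in col 5 admitting 4, so r4c5=4.
Step 9. [r4c1∈{7}] r4c1's peers cover all but 7. So r4c1=7.
Step 10. [r6c9∈{9}] r6c9 is down to just 9. So r6c9=9.
Step 11. [r6c3∈{3}] r6c3 is down to just 3 ⇒ r6c3=3.
Step 12. [r3c1∈{2,3}] r3c1 is the only open cell in row 3 admitting 3 ⇒ r3c1=3.
Step 13. [r1c1∈{2}] r1c1 is down to just 2, so r1c1=2.
Step 14. [r8c3∈{1,7}] 1 has one home in row 8: r8c3 ⇒ r8c3=1.
Step 15. [r9c3∈{4}] nothing but 4 survives at r9c3, so r9c3=4.
Step 16. [r7c1∈{9}] r7c1 has the single candidate 9. So r7c1=9.
Step 17. [r7c3∈{2}] only 2 remains possible at r7c3, so r7c3=2.
Step 18. [r5c6∈{6}] r5c6 has the single candidate 6 ⇒ r5c6=6.
Step 19. [r7c8∈{5}] r7c8's peers cover all but 5. So r7c8=5.
Step 20. [r9c8∈{1}] r9c8's peers cover all but 1 ⇒ r9c8=1.
Step 21. [r8c2∈{7}] nothing but 7 survives at r8c2, so r8c2=7.
Step 22. [r1c8∈{4}] r1c8's peers cover all but 4, so r1c8=4.
Step 23. [r8c5∈{5}] r8c5 is down to just 5, so r8c5=5.
Step 24. [r2c6∈{9}] nothing but 9 survives at r2c6, so r2c6=9.
Step 25. [r9c7∈{3}] nothing but 3 survives at r9c7, so r9c7=3.
Step 26. [r6c5∈{7}] r6c5 has the single candidate 7, so r6c5=7.
Step 27. [r2c7∈{6}] r2c7 has the single candidate 6 ⇒ r2c7=6.
Step 28. [r3c3∈{7}] r3c3 has the single candidate 7. So r3c3=7.
Step 29. [r7c2∈{3}] r7c2 is down to just 3, so r7c2=3.
Step 30. [r2c5∈{2}] only 2 remains possible at r2c5 ⇒ r2c5=2.
Step 31. [r2c4∈{1}] only 1 remains possible at r2c4. So r2c4=1.
Step 32. [r4c3∈{5}] r4c3 has the single candidate 5 ⇒ r4c3=5.
Step 33. [r6c2∈{6}] nothing but 6 survives at r6c2 ⇒ r6c2=6.
Step 34. [r5c1∈{4}] r5c1's peers cover all but 4. So r5c1=4.
Step 35. [r3c9∈{2}] r3c9 has the single candidate 2 ⇒ r3c9=2.
Step 36. [r5c2∈{2}] nothing but 2 survives at r5c2 ⇒ r5c2=2.
Step 37. [r1c9∈{5}] nothing but 5 survives at r1c9, so r1c9=5.
Step 38. [r4c9∈{1}] r4c9 has the single candidate 1 ⇒ r4c9=1.
Step 39. [r9c1∈{8}] r9c1's peers cover all but 8. So r9c1=8.
Step 40. [r3c8∈{9}] r3c8 has the single candidate 9. So r3c8=9.
Step 41. [r1c5∈{3}] r1c5 is down to just 3 ⇒ r1c5=3.
Step 42. [r6c8∈{8}] r6c8's peers cover all but 8, so r6c8=8.
Step 43. [r5c3∈{9}] r5c3 has the single candidate 9. So r5c3=9.

Answer: 2 9 6 7 3 8 1 4 5 / 5 4 8 1 2 9 6 7 3 / 3 1 7 4 6 5 8 9 2 / 7 8 5 9 4 3 2 6 1 / 4 2 9 8 1 6 5 3 7 / 1 6 3 5 7 2 4 8 9 / 9 3 2 6 8 1 7 5 4 / 6 7 1 3 5 4 9 2 8 / 8 5 4 2 9 7 3 1 6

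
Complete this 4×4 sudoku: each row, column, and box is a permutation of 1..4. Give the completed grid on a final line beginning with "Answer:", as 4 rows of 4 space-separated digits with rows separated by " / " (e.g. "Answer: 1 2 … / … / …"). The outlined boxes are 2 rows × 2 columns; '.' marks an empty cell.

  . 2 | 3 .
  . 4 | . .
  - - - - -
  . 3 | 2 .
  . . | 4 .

Step 1. [r3c4∈{1}] r3c4 is down to just 1. So r3c4=1.
Step 2. [r1c1∈{1}] nothing but 1 survives at r1c1 ⇒ r1c1=1.
Step 3. [r2c1∈{3}] only 3 remains possible at r2c1 ⇒ r2c1=3.
Step 4. [r2c3∈{1}] r2c3 is down to just 1 ⇒ r2c3=1.
Step 5. [r4c2∈{1}] r4c2 has the single candidate 1, so r4c2=1.
Step 6. [r4c1∈{2}] r4c1's peers cover all but 2 ⇒ r4c1=2.
Step 7. [r3c1∈{4}] nothing but 4 survives at r3c1, so r3c1=4.
Step 8. [r4c4∈{3}] only 3 remains possible at r4c4, so r4c4=3.
Step 9. [r1c4∈{4}] r1c4 has the single candidate 4 ⇒ r1c4=4.
Step 10. [r2c4∈{2}] r2c4 has the single candidate 2 ⇒ r2c4=2.

Answer: 1 2 3 4 / 3 4 1 2 / 4 3 2 1 / 2 1 4 3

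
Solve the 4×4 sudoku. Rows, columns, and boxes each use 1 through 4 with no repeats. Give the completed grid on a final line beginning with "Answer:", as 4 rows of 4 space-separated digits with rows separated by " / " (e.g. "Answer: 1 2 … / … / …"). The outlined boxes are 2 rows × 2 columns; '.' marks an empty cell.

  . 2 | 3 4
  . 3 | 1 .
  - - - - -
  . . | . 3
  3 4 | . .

Step 1. [r4c3∈{2}] nothing but 2 survives at r4c3. So r4c3=2.
Step 2. [r3c1∈{1,2}] 2 has one home in row 3: r3c1. So r3c1=2.
Step 3. [r2c4∈{2}] nothing but 2 survives at r2c4 ⇒ r2c4=2.
Step 4. [r1c1∈{1}] r1c1's peers cover all but 1 ⇒ r1c1=1.
Step 5. [r2c1∈{4}] nothing but 4 survives at r2c1. So r2c1=4.
Step 6. [r3c2∈{1}] nothing but 1 survives at r3c2 ⇒ r3c2=1.
Step 7. [r3c3∈{4}] r3c3 has the single candidate 4, so r3c3=4.
Step 8. [r4c4∈{1}] nothing but 1 survives at r4c4. So r4c4=1.

Answer: 1 2 3 4 / 4 3 1 2 / 2 1 4 3 / 3 4 2 1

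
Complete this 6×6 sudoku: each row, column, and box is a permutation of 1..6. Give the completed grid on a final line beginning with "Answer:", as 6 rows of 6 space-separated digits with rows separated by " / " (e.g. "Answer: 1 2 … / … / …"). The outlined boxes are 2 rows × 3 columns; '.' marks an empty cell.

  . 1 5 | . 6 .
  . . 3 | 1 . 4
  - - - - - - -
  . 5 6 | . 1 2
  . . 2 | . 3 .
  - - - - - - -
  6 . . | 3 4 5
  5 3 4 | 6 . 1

Step 1. [r1c1∈{2,4}] 4 has one home in row 1: r1c1. So r1c1=4.
Step 2. [r2c1∈{2}] only 2 remains possible at r2c1 ⇒ r2c1=2.
Step 3. [r4c4∈{4,5}] 5 has one home in row 4: r4c4 ⇒ r4c4=5.
Step 4. [r4c6∈{6}] r4c6 has the single candidate 6, so r4c6=6.
Step 5. [r6c5∈{2}] only 2 remains possible at r6c5. So r6c5=2.
Step 6. [r3c1∈{3}] only 3 remains possible at r3c1, so r3c1=3.
Step 7. [r2c5∈{5}] r2c5 is down to just 5, so r2c5=5.
Step 8. [r3c4∈{4}] r3c4 has the single candidate 4. So r3c4=4.
Step 9. [r4c2∈{4}] r4c2's peers cover all but 4 ⇒ r4c2=4.
Step 10. [r1c4∈{2}] r1c4's peers cover all but 2 ⇒ r1c4=2.
Step 11. [r5c3∈{1}] r5c3 is down to just 1. So r5c3=1.
Step 12. [r5c2∈{2}] r5c2 is down to just 2, so r5c2=2.
Step 13. [r1c6∈{3}] r1c6 is down to just 3 ⇒ r1c6=3.
Step 14. [r2c2∈{6}] r2c2 has the single candidate 6 ⇒ r2c2=6.
Step 15. [r4c1∈{1}] nothing but 1 survives at r4c1 ⇒ r4c1=1.

Answer: 4 1 5 2 6 3 / 2 6 3 1 5 4 / 3 5 6 4 1 2 / 1 4 2 5 3 6 / 6 2 1 3 4 5 / 5 3 4 6 2 1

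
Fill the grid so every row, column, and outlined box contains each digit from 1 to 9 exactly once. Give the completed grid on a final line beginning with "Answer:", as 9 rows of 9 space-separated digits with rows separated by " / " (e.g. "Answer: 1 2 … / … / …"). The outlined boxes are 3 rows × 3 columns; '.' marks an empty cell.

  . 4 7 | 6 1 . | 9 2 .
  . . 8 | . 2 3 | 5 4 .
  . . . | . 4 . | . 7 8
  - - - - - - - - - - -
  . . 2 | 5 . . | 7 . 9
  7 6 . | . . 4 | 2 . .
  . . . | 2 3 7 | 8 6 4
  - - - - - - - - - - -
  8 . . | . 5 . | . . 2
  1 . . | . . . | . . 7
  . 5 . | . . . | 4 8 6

Step 1. [r3c4∈{9}] r3c4's peers cover all but 9. So r3c4=9.
Step 2. [r8c7∈{3}] r8c7's peers cover all but 3 ⇒ r8c7=3.
Step 3. [r5c9∈{1,3,5}] in col 9, 5 fits only at r5c9. So r5c9=5.
Step 4. [r5c5∈{8,9}] box 5 places 9 nowhere but r5c5 ⇒ r5c5=9.
Step 5. [r4c2∈{1,3,8}] col 2 places 8 nowhere but r4c2, so r4c2=8.
Step 6. [r7c7∈{1}] nothing but 1 survives at r7c7 ⇒ r7c7=1.
Step 7. [r7c8∈{9}] r7c8's peers cover all but 9, so r7c8=9.
Step 8. [r7c6∈{6}] only 6 remains possible at r7c6, so r7c6=6.
Step 9. [r3c6∈{5}] nothing but 5 survives at r3c6 ⇒ r3c6=5.
Step 10. [r2c1∈{6,9}] r2c1 is the only open cell in row 2 admitting 6 ⇒ r2c1=6.
Step 11. [r2c2∈{1,9}] r2c2 is the only open cell in row 2 admitting 9, so r2c2=9.
Step 12. [r8c2∈{2}] only 2 remains possible at r8c2. So r8c2=2.
Step 13. [r6c2∈{1}] r6c2 is down to just 1, so r6c2=1.
Step 14. [r5c3∈{3}] nothing but 3 survives at r5c3. So r5c3=3.
Step 15. [r9c3∈{9}] nothing but 9 survives at r9c3 ⇒ r9c3=9.
Step 16. [r9c1∈{3}] r9c1 has the single candidate 3. So r9c1=3.
Step 17. [r4c6∈{1}] r4c6's peers cover all but 1, so r4c6=1.
Step 18. [r7c4∈{3,4,7}] row 7 places 3 nowhere but r7c4. So r7c4=3.
Step 19. [r8c5∈{8}] r8c5 is down to just 8 ⇒ r8c5=8.
Step 20. [r6c3∈{5}] nothing but 5 survives at r6c3 ⇒ r6c3=5.
Step 21. [r9c4∈{1,7}] across row 9, 1 lands solely at r9c4 ⇒ r9c4=1.
Step 22. [r7c3∈{4}] r7c3 is down to just 4, so r7c3=4.
Step 23. [r2c4∈{7}] r2c4 has the single candidate 7. So r2c4=7.
Step 24. [r3c3∈{1}] r3c3 has the single candidate 1 ⇒ r3c3=1.
Step 25. [r1c6∈{8}] r1c6 is down to just 8, so r1c6=8.
Step 26. [r8c4∈{4}] nothing but 4 survives at r8c4. So r8c4=4.
Step 27. [r1c9∈{3}] only 3 remains possible at r1c9. So r1c9=3.
Step 28. [r8c6∈{9}] only 9 remains possible at r8c6. So r8c6=9.
Step 29. [r5c8∈{1}] r5c8 is down to just 1 ⇒ r5c8=1.
Step 30. [r9c6∈{2}] only 2 remains possible at r9c6 ⇒ r9c6=2.
Step 31. [r8c8∈{5}] r8c8 is down to just 5. So r8c8=5.
Step 32. [r6c1∈{9}] only 9 remains possible at r6c1. So r6c1=9.
Step 33. [r3c7∈{6}] r3c7's peers cover all but 6. So r3c7=6.
Step 34. [r7c2∈{7}] nothing but 7 survives at r7c2, so r7c2=7.
Step 35. [r5c4∈{8}] nothing but 8 survives at r5c4 ⇒ r5c4=8.
Step 36. [r8c3∈{6}] r8c3 has the single candidate 6. So r8c3=6.
Step 37. [r4c5∈{6}] r4c5's peers cover all but 6 ⇒ r4c5=6.
Step 38. [r4c1∈{4}] only 4 remains possible at r4c1. So r4c1=4.
Step 39. [r1c1∈{5}] only 5 remains possible at r1c1, so r1c1=5.
Step 40. [r3c1∈{2}] r3c1's peers cover all but 2 ⇒ r3c1=2.
Step 41. [r9c5∈{7}] only 7 remains possible at r9c5. So r9c5=7.
Step 42. [r4c8∈{3}] r4c8 has the single candidate 3, so r4c8=3.
Step 43. [r2c9∈{1}] nothing but 1 survives at r2c9 ⇒ r2c9=1.
Step 44. [r3c2∈{3}] r3c2 has the single candidate 3, so r3c2=3.

Answer: 5 4 7 6 1 8 9 2 3 / 6 9 8 7 2 3 5 4 1 / 2 3 1 9 4 5 6 7 8 / 4 8 2 5 6 1 7 3 9 / 7 6 3 8 9 4 2 1 5 / 9 1 5 2 3 7 8 6 4 / 8 7 4 3 5 6 1 9 2 / 1 2 6 4 8 9 3 5 7 / 3 5 9 1 7 2 4 8 6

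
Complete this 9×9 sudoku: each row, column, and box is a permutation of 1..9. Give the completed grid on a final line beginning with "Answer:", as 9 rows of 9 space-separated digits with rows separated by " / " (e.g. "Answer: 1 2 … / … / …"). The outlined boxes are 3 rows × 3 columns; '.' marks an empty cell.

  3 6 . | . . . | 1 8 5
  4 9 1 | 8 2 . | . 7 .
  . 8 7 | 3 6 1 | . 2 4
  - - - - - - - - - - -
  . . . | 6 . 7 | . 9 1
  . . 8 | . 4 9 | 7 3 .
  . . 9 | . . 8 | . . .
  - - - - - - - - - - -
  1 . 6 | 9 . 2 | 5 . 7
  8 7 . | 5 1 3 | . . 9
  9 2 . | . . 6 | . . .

Step 1. [r7c8∈{4}] r7c8 has the single candidate 4 ⇒ r7c8=4.
Step 2. [r6c8∈{5,6}] 5 has one home in col 8: r6c8 ⇒ r6c8=5.
Step 3. [r4c5∈{3,5}] across col 5, 5 lands solely at r4c5, so r4c5=5.
Step 4. [r4c1∈{2}] nothing but 2 survives at r4c1 ⇒ r4c1=2.
Step 5. [r7c2∈{3}] nothing but 3 survives at r7c2, so r7c2=3.
Step 6. [r9c4∈{4,7}] across box 8, 4 lands solely at r9c4, so r9c4=4.
Step 7. [r9c9∈{3,8}] in col 9, 8 fits only at r9c9. So r9c9=8.
Step 8. [r4c2∈{4}] r4c2 is down to just 4, so r4c2=4.
Step 9. [r2c9∈{3,6}] col 9 places 3 nowhere but r2c9, so r2c9=3.
Step 10. [r5c2∈{1,5}] r5c2 is the only open cell in col 2 admitting 5, so r5c2=5.
Step 11. [r5c4∈{1,2}] row 5 places 1 nowhere but r5c4, so r5c4=1.
Step 12. [r5c9∈{2,6}] r5c9 is the only open cell in row 5 admitting 2, so r5c9=2.
Step 13. [r6c9∈{6}] only 6 remains possible at r6c9 ⇒ r6c9=6.
Step 14. [r8c7∈{2,6}] row 8 places 2 nowhere but r8c7, so r8c7=2.
Step 15. [r9c5∈{7}] r9c5 is down to just 7, so r9c5=7.
Step 16. [r9c8∈{1}] only 1 remains possible at r9c8 ⇒ r9c8=1.
Step 17. [r1c4∈{7}] r1c4 has the single candidate 7 ⇒ r1c4=7.
Step 18. [r1c5∈{9}] r1c5 has the single candidate 9 ⇒ r1c5=9.
Step 19. [r5c1∈{6}] r5c1 has the single candidate 6, so r5c1=6.
Step 20. [r6c7∈{4}] only 4 remains possible at r6c7, so r6c7=4.
Step 21. [r1c6∈{4}] r1c6 is down to just 4, so r1c6=4.
Step 22. [r3c1∈{5}] only 5 remains possible at r3c1 ⇒ r3c1=5.
Step 23. [r7c5∈{8}] r7c5 has the single candidate 8, so r7c5=8.
Step 24. [r4c7∈{8}] r4c7 is down to just 8. So r4c7=8.
Step 25. [r9c7∈{3}] nothing but 3 survives at r9c7, so r9c7=3.
Step 26. [r4c3∈{3}] nothing but 3 survives at r4c3 ⇒ r4c3=3.
Step 27. [r6c4∈{2}] r6c4's peers cover all but 2. So r6c4=2.
Step 28. [r8c8∈{6}] only 6 remains possible at r8c8, so r8c8=6.
Step 29. [r8c3∈{4}] r8c3 has the single candidate 4. So r8c3=4.
Step 30. [r6c2∈{1}] nothing but 1 survives at r6c2 ⇒ r6c2=1.
Step 31. [r2c6∈{5}] r2c6 is down to just 5 ⇒ r2c6=5.
Step 32. [r6c1∈{7}] only 7 remains possible at r6c1. So r6c1=7.
Step 33. [r1c3∈{2}] r1c3's peers cover all but 2. So r1c3=2.
Step 34. [r9c3∈{5}] r9c3 has the single candidate 5 ⇒ r9c3=5.
Step 35. [r2c7∈{6}] nothing but 6 survives at r2c7 ⇒ r2c7=6.
Step 36. [r6c5∈{3}] only 3 remains possible at r6c5. So r6c5=3.
Step 37. [r3c7∈{9}] r3c7 has the single candidate 9. So r3c7=9.

Answer: 3 6 2 7 9 4 1 8 5 / 4 9 1 8 2 5 6 7 3 / 5 8 7 3 6 1 9 2 4 / 2 4 3 6 5 7 8 9 1 / 6 5 8 1 4 9 7 3 2 / 7 1 9 2 3 8 4 5 6 / 1 3 6 9 8 2 5 4 7 / 8 7 4 5 1 3 2 6 9 / 9 2 5 4 7 6 3 1 8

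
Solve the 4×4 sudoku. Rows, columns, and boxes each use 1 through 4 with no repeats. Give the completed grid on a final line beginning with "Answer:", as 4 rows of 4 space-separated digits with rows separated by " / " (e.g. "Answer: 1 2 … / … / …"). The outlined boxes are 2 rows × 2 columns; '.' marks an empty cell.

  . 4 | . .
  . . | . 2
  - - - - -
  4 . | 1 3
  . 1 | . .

Step 1. [r2c2∈{3}] r2c2 has the single candidate 3 ⇒ r2c2=3.
Step 2. [r1c1∈{1,2}] r1c1 is the only open cell in row 1 admitting 2 ⇒ r1c1=2.
Step 3. [r4c4∈{4}] r4c4 has the single candidate 4. So r4c4=4.
Step 4. [r4c3∈{2}] r4c3's peers cover all but 2 ⇒ r4c3=2.
Step 5. [r1c3∈{3}] only 3 remains possible at r1c3. So r1c3=3.
Step 6. [r4c1∈{3}] r4c1 is down to just 3. So r4c1=3.
Step 7. [r1c4∈{1}] nothing but 1 survives at r1c4 ⇒ r1c4=1.
Step 8. [r3c2∈{2}] r3c2 is down to just 2 ⇒ r3c2=2.
Step 9. [r2c1∈{1}] r2c1 has the single candidate 1. So r2c1=1.
Step 10. [r2c3∈{4}] r2c3 has the single candidate 4, so r2c3=4.

Answer: 2 4 3 1 / 1 3 4 2 / 4 2 1 3 / 3 1 2 4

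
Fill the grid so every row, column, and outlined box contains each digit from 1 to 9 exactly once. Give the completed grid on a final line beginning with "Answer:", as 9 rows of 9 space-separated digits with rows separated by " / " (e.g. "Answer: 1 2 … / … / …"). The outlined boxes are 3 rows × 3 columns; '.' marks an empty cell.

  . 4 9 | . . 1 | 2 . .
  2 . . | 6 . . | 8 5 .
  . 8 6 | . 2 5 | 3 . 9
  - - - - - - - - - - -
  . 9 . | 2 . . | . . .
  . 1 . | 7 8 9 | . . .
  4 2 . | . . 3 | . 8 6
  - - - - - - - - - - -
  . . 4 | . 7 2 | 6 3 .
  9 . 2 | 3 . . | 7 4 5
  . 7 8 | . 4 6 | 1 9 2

Step 1. [r1c1∈{3,5,7}] across row 1, 5 lands solely at r1c1. So r1c1=5.
Step 2. [r2c9∈{1,4,7}] across box 3, 4 lands solely at r2c9 ⇒ r2c9=4.
Step 3. [r4c9∈{1,3,7}] r4c9 is the only open cell in col 9 admitting 1, so r4c9=1.
Step 4. [r6c3∈{5,7}] row 6 places 7 nowhere but r6c3. So r6c3=7.
Step 5. [r7c4∈{1,5,8,9}] row 7 places 9 nowhere but r7c4 ⇒ r7c4=9.
Step 6. [r5c7∈{4,5}] 4 has one home in row 5: r5c7 ⇒ r5c7=4.
Step 7. [r4c7∈{5}] nothing but 5 survives at r4c7. So r4c7=5.
Step 8. [r4c3∈{3}] nothing but 3 survives at r4c3 ⇒ r4c3=3.
Step 9. [r1c9∈{7}] r1c9's peers cover all but 7, so r1c9=7.
Step 10. [r6c4∈{1,5}] in col 4, 1 fits only at r6c4. So r6c4=1.
Step 11. [r5c1∈{6}] r5c1 is down to just 6. So r5c1=6.
Step 12. [r3c1∈{1,7}] in row 3, 7 fits only at r3c1. So r3c1=7.
Step 13. [r2c5∈{3,9}] r2c5 is the only open cell in row 2 admitting 9 ⇒ r2c5=9.
Step 14. [r2c6∈{7}] r2c6's peers cover all but 7. So r2c6=7.
Step 15. [r5c3∈{5}] r5c3 is down to just 5. So r5c3=5.
Step 16. [r2c2∈{3}] nothing but 3 survives at r2c2 ⇒ r2c2=3.
Step 17. [r4c8∈{7}] r4c8 has the single candidate 7. So r4c8=7.
Step 18. [r9c1∈{3}] r9c1 has the single candidate 3. So r9c1=3.
Step 19. [r5c9∈{3}] r5c9 has the single candidate 3 ⇒ r5c9=3.
Step 20. [r3c4∈{4}] r3c4 has the single candidate 4 ⇒ r3c4=4.
Step 21. [r7c9∈{8}] r7c9's peers cover all but 8. So r7c9=8.
Step 22. [r1c5∈{3}] r1c5's peers cover all but 3 ⇒ r1c5=3.
Step 23. [r8c6∈{8}] r8c6's peers cover all but 8 ⇒ r8c6=8.
Step 24. [r8c2∈{6}] r8c2 has the single candidate 6 ⇒ r8c2=6.
Step 25. [r9c4∈{5}] r9c4's peers cover all but 5 ⇒ r9c4=5.
Step 26. [r2c3∈{1}] nothing but 1 survives at r2c3. So r2c3=1.
Step 27. [r1c4∈{8}] r1c4 is down to just 8 ⇒ r1c4=8.
Step 28. [r4c6∈{4}] r4c6 has the single candidate 4 ⇒ r4c6=4.
Step 29. [r1c8∈{6}] r1c8 is down to just 6. So r1c8=6.
Step 30. [r6c5∈{5}] r6c5 is down to just 5, so r6c5=5.
Step 31. [r4c1∈{8}] nothing but 8 survives at r4c1 ⇒ r4c1=8.
Step 32. [r5c8∈{2}] r5c8's peers cover all but 2. So r5c8=2.
Step 33. [r4c5∈{6}] only 6 remains possible at r4c5 ⇒ r4c5=6.
Step 34. [r7c2∈{5}] only 5 remains possible at r7c2, so r7c2=5.
Step 35. [r3c8∈{1}] r3c8 is down to just 1, so r3c8=1.
Step 36. [r6c7∈{9}] r6c7 has the single candidate 9, so r6c7=9.
Step 37. [r7c1∈{1}] only 1 remains possible at r7c1, so r7c1=1.
Step 38. [r8c5∈{1}] r8c5 has the single candidate 1 ⇒ r8c5=1.

Answer: 5 4 9 8 3 1 2 6 7 / 2 3 1 6 9 7 8 5 4 / 7 8 6 4 2 5 3 1 9 / 8 9 3 2 6 4 5 7 1 / 6 1 5 7 8 9 4 2 3 / 4 2 7 1 5 3 9 8 6 / 1 5 4 9 7 2 6 3 8 / 9 6 2 3 1 8 7 4 5 / 3 7 8 5 4 6 1 9 2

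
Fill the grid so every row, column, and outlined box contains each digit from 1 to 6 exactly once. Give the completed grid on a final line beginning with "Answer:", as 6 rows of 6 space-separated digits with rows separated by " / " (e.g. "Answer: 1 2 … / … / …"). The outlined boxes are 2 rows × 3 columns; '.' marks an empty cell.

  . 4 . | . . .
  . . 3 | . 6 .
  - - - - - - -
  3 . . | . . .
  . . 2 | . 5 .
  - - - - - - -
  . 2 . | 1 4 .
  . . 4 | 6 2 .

Step 1. [r3c5∈{1}] r3c5's peers cover all but 1, so r3c5=1.
Step 2. [r1c3∈{1,5,6}] r1c3 is the only open cell in col 3 admitting 1 ⇒ r1c3=1.
Step 3. [r2c2∈{5}] r2c2's peers cover all but 5, so r2c2=5.
Step 4. [r5c6∈{3,5}] row 5 places 3 nowhere but r5c6 ⇒ r5c6=3.
Step 5. [r4c1∈{1,4,6}] across col 1, 4 lands solely at r4c1, so r4c1=4.
Step 6. [r2c1∈{2}] nothing but 2 survives at r2c1 ⇒ r2c1=2.
Step 7. [r1c4∈{2,3,5}] col 4 places 5 nowhere but r1c4. So r1c4=5.
Step 8. [r3c2∈{6}] r3c2's peers cover all but 6, so r3c2=6.
Step 9. [r3c4∈{2,4}] r3c4 is the only open cell in col 4 admitting 2. So r3c4=2.
Step 10. [r6c1∈{1,5}] in col 1, 1 fits only at r6c1, so r6c1=1.
Step 11. [r5c1∈{5,6}] col 1 places 5 nowhere but r5c1 ⇒ r5c1=5.
Step 12. [r2c6∈{1,4}] 1 has one home in row 2: r2c6. So r2c6=1.
Step 13. [r2c4∈{4}] nothing but 4 survives at r2c4. So r2c4=4.
Step 14. [r5c3∈{6}] only 6 remains possible at r5c3, so r5c3=6.
Step 15. [r3c6∈{4}] only 4 remains possible at r3c6 ⇒ r3c6=4.
Step 16. [r3c3∈{5}] only 5 remains possible at r3c3 ⇒ r3c3=5.
Step 17. [r1c1∈{6}] nothing but 6 survives at r1c1, so r1c1=6.
Step 18. [r4c6∈{6}] r4c6 has the single candidate 6 ⇒ r4c6=6.
Step 19. [r6c6∈{5}] only 5 remains possible at r6c6 ⇒ r6c6=5.
Step 20. [r1c6∈{2}] r1c6 has the single candidate 2. So r1c6=2.
Step 21. [r4c2∈{1}] r4c2 is down to just 1. So r4c2=1.
Step 22. [r6c2∈{3}] r6c2 is down to just 3 ⇒ r6c2=3.
Step 23. [r1c5∈{3}] r1c5 is down to just 3 ⇒ r1c5=3.
Step 24. [r4c4∈{3}] r4c4 has the single candidate 3. So r4c4=3.

Answer: 6 4 1 5 3 2 / 2 5 3 4 6 1 / 3 6 5 2 1 4 / 4 1 2 3 5 6 / 5 2 6 1 4 3 / 1 3 4 6 2 5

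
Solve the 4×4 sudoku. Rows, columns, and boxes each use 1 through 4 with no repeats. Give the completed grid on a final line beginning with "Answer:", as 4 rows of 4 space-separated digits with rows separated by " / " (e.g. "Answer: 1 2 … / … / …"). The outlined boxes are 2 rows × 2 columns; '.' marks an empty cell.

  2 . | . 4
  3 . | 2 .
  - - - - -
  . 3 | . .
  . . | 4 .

Step 1. [r2c4∈{1}] r2c4's peers cover all but 1, so r2c4=1.
Step 2. [r4c1∈{1}] r4c1 has the single candidate 1 ⇒ r4c1=1.
Step 3. [r4c4∈{2,3}] r4c4 is the only open cell in row 4 admitting 3 ⇒ r4c4=3.
Step 4. [r2c2∈{4}] r2c2's peers cover all but 4, so r2c2=4.
Step 5. [r3c4∈{2}] r3c4 has the single candidate 2 ⇒ r3c4=2.
Step 6. [r1c3∈{3}] r1c3 is down to just 3, so r1c3=3.
Step 7. [r1c2∈{1}] nothing but 1 survives at r1c2 ⇒ r1c2=1.
Step 8. [r4c2∈{2}] r4c2 is down to just 2. So r4c2=2.
Step 9. [r3c1∈{4}] r3c1 has the single candidate 4. So r3c1=4.
Step 10. [r3c3∈{1}] r3c3 is down to just 1 ⇒ r3c3=1.

Answer: 2 1 3 4 / 3 4 2 1 / 4 3 1 2 / 1 2 4 3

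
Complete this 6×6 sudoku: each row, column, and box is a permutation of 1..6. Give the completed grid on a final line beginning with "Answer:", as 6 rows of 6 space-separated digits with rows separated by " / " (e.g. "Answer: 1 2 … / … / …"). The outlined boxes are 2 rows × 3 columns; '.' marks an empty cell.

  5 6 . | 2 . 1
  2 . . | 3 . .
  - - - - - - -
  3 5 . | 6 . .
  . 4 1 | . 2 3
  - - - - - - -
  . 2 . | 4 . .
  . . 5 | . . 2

Step 1. [r5c3∈{3,6}] col 3 places 6 nowhere but r5c3. So r5c3=6.
Step 2. [r1c5∈{4}] r1c5 has the single candidate 4 ⇒ r1c5=4.
Step 3. [r6c4∈{1}] nothing but 1 survives at r6c4 ⇒ r6c4=1.
Step 4. [r5c6∈{5}] r5c6's peers cover all but 5. So r5c6=5.
Step 5. [r6c5∈{3,6}] row 6 places 6 nowhere but r6c5 ⇒ r6c5=6.
Step 6. [r2c5∈{5}] nothing but 5 survives at r2c5, so r2c5=5.
Step 7. [r2c3∈{4}] r2c3's peers cover all but 4, so r2c3=4.
Step 8. [r4c1∈{6}] only 6 remains possible at r4c1 ⇒ r4c1=6.
Step 9. [r1c3∈{3}] only 3 remains possible at r1c3. So r1c3=3.
Step 10. [r2c2∈{1}] nothing but 1 survives at r2c2 ⇒ r2c2=1.
Step 11. [r5c5∈{3}] r5c5 has the single candidate 3 ⇒ r5c5=3.
Step 12. [r6c1∈{4}] nothing but 4 survives at r6c1, so r6c1=4.
Step 13. [r5c1∈{1}] only 1 remains possible at r5c1. So r5c1=1.
Step 14. [r6c2∈{3}] only 3 remains possible at r6c2. So r6c2=3.
Step 15. [r3c6∈{4}] r3c6 is down to just 4 ⇒ r3c6=4.
Step 16. [r4c4∈{5}] r4c4 is down to just 5. So r4c4=5.
Step 17. [r3c3∈{2}] r3c3's peers cover all but 2. So r3c3=2.
Step 18. [r3c5∈{1}] r3c5's peers cover all but 1, so r3c5=1.
Step 19. [r2c6∈{6}] r2c6 has the single candidate 6 ⇒ r2c6=6.

Answer: 5 6 3 2 4 1 / 2 1 4 3 5 6 / 3 5 2 6 1 4 / 6 4 1 5 2 3 / 1 2 6 4 3 5 / 4 3 5 1 6 2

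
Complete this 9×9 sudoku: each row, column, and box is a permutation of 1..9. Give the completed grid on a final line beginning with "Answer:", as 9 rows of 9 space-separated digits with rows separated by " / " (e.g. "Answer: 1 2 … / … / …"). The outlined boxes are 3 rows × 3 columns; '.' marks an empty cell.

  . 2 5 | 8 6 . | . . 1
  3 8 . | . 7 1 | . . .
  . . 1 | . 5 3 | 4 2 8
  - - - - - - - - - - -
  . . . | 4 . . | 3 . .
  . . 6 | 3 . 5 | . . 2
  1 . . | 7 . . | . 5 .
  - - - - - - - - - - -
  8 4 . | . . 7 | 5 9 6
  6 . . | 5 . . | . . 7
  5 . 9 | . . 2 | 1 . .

Step 1. [r4c9∈{9}] r4c9 is down to just 9. So r4c9=9.
Step 2. [r4c3∈{2,7,8}] in col 3, 7 fits only at r4c3. So r4c3=7.
Step 3. [r6c3∈{2,3,4,8}] in col 3, 8 fits only at r6c3. So r6c3=8.
Step 4. [r9c9∈{3,4}] across col 9, 3 lands solely at r9c9. So r9c9=3.
Step 5. [r3c4∈{9}] r3c4 has the single candidate 9. So r3c4=9.
Step 6. [r1c1∈{4,7,9}] across box 1, 9 lands solely at r1c1. So r1c1=9.
Step 7. [r6c7∈{6}] r6c7 is down to just 6, so r6c7=6.
Step 8. [r6c6∈{9}] r6c6 is down to just 9, so r6c6=9.
Step 9. [r8c5∈{1,3,4,8,9}] 9 has one home in row 8: r8c5, so r8c5=9.
Step 10. [r9c5∈{4,8}] in col 5, 4 fits only at r9c5, so r9c5=4.
Step 11. [r9c8∈{8}] r9c8's peers cover all but 8 ⇒ r9c8=8.
Step 12. [r5c7∈{7,8}] across col 7, 8 lands solely at r5c7, so r5c7=8.
Step 13. [r4c5∈{1,2,8}] across col 5, 8 lands solely at r4c5 ⇒ r4c5=8.
Step 14. [r5c8∈{1,4,7}] row 5 places 7 nowhere but r5c8. So r5c8=7.
Step 15. [r7c3∈{2,3}] across row 7, 2 lands solely at r7c3. So r7c3=2.
Step 16. [r7c4∈{1}] r7c4 is down to just 1. So r7c4=1.
Step 17. [r8c3∈{3}] r8c3 has the single candidate 3 ⇒ r8c3=3.
Step 18. [r9c2∈{7}] r9c2 is down to just 7. So r9c2=7.
Step 19. [r6c9∈{4}] r6c9 is down to just 4 ⇒ r6c9=4.
Step 20. [r1c8∈{3}] only 3 remains possible at r1c8. So r1c8=3.
Step 21. [r4c6∈{6}] r4c6 has the single candidate 6. So r4c6=6.
Step 22. [r2c7∈{9}] nothing but 9 survives at r2c7, so r2c7=9.
Step 23. [r2c9∈{5}] r2c9's peers cover all but 5, so r2c9=5.
Step 24. [r4c8∈{1}] r4c8 is down to just 1 ⇒ r4c8=1.
Step 25. [r1c6∈{4}] only 4 remains possible at r1c6. So r1c6=4.
Step 26. [r6c2∈{3}] r6c2 is down to just 3. So r6c2=3.
Step 27. [r2c8∈{6}] r2c8 is down to just 6 ⇒ r2c8=6.
Step 28. [r3c2∈{6}] r3c2 is down to just 6, so r3c2=6.
Step 29. [r2c3∈{4}] r2c3 is down to just 4, so r2c3=4.
Step 30. [r3c1∈{7}] r3c1 is down to just 7. So r3c1=7.
Step 31. [r5c5∈{1}] r5c5 is down to just 1. So r5c5=1.
Step 32. [r4c1∈{2}] nothing but 2 survives at r4c1 ⇒ r4c1=2.
Step 33. [r8c2∈{1}] r8c2 has the single candidate 1, so r8c2=1.
Step 34. [r8c7∈{2}] nothing but 2 survives at r8c7, so r8c7=2.
Step 35. [r5c2∈{9}] r5c2's peers cover all but 9. So r5c2=9.
Step 36. [r4c2∈{5}] only 5 remains possible at r4c2 ⇒ r4c2=5.
Step 37. [r6c5∈{2}] only 2 remains possible at r6c5 ⇒ r6c5=2.
Step 38. [r9c4∈{6}] only 6 remains possible at r9c4. So r9c4=6.
Step 39. [r1c7∈{7}] r1c7 has the single candidate 7. So r1c7=7.
Step 40. [r5c1∈{4}] nothing but 4 survives at r5c1, so r5c1=4.
Step 41. [r7c5∈{3}] nothing but 3 survives at r7c5. So r7c5=3.
Step 42. [r8c6∈{8}] r8c6 has the single candidate 8. So r8c6=8.
Step 43. [r2c4∈{2}] r2c4's peers cover all but 2. So r2c4=2.
Step 44. [r8c8∈{4}] nothing but 4 survives at r8c8, so r8c8=4.

Answer: 9 2 5 8 6 4 7 3 1 / 3 8 4 2 7 1 9 6 5 / 7 6 1 9 5 3 4 2 8 / 2 5 7 4 8 6 3 1 9 / 4 9 6 3 1 5 8 7 2 / 1 3 8 7 2 9 6 5 4 / 8 4 2 1 3 7 5 9 6 / 6 1 3 5 9 8 2 4 7 / 5 7 9 6 4 2 1 8 3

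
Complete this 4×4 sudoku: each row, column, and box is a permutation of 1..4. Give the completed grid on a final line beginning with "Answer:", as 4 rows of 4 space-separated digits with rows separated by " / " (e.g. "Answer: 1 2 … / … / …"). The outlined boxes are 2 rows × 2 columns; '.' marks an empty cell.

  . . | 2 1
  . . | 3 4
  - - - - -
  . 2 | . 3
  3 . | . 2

Step 1. [r1c1∈{4}] only 4 remains possible at r1c1. So r1c1=4.
Step 2. [r3c1∈{1}] r3c1's peers cover all but 1, so r3c1=1.
Step 3. [r3c3∈{4}] r3c3's peers cover all but 4. So r3c3=4.
Step 4. [r2c1∈{2}] only 2 remains possible at r2c1 ⇒ r2c1=2.
Step 5. [r2c2∈{1}] r2c2 has the single candidate 1 ⇒ r2c2=1.
Step 6. [r1c2∈{3}] r1c2 has the single candidate 3, so r1c2=3.
Step 7. [r4c2∈{4}] r4c2 is down to just 4, so r4c2=4.
Step 8. [r4c3∈{1}] r4c3 is down to just 1. So r4c3=1.

Answer: 4 3 2 1 / 2 1 3 4 / 1 2 4 3 / 3 4 1 2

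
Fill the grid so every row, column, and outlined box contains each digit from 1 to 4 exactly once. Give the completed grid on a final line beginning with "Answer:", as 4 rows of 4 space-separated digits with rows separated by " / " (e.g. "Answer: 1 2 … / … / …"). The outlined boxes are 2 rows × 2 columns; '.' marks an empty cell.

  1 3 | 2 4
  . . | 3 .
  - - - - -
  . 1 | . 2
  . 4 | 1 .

Step 1. [r4c1∈{2,3}] row 4 places 2 nowhere but r4c1, so r4c1=2.
Step 2. [r3c1∈{3}] only 3 remains possible at r3c1 ⇒ r3c1=3.
Step 3. [r4c4∈{3}] only 3 remains possible at r4c4. So r4c4=3.
Step 4. [r2c1∈{4}] r2c1 is down to just 4. So r2c1=4.
Step 5. [r2c4∈{1}] r2c4 is down to just 1. So r2c4=1.
Step 6. [r3c3∈{4}] only 4 remains possible at r3c3 ⇒ r3c3=4.
Step 7. [r2c2∈{2}] r2c2's peers cover all but 2 ⇒ r2c2=2.

Answer: 1 3 2 4 / 4 2 3 1 / 3 1 4 2 / 2 4 1 3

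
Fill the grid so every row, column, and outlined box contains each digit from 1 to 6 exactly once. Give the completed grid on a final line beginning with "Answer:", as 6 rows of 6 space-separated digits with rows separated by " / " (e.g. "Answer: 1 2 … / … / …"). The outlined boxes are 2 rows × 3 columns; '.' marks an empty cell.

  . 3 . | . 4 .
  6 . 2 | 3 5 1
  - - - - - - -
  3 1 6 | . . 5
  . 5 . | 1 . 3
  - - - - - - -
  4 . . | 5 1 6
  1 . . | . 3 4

Step 1. [r6c4∈{2}] r6c4 is down to just 2, so r6c4=2.
Step 2. [r4c5∈{2,6}] 6 has one home in row 4: r4c5 ⇒ r4c5=6.
Step 3. [r1c3∈{1,5}] r1c3 is the only open cell in row 1 admitting 1. So r1c3=1.
Step 4. [r1c4∈{6}] r1c4's peers cover all but 6, so r1c4=6.
Step 5. [r2c2∈{4}] only 4 remains possible at r2c2 ⇒ r2c2=4.
Step 6. [r5c2∈{2}] only 2 remains possible at r5c2. So r5c2=2.
Step 7. [r4c1∈{2}] r4c1 has the single candidate 2. So r4c1=2.
Step 8. [r6c2∈{6}] nothing but 6 survives at r6c2, so r6c2=6.
Step 9. [r4c3∈{4}] only 4 remains possible at r4c3, so r4c3=4.
Step 10. [r5c3∈{3}] r5c3's peers cover all but 3 ⇒ r5c3=3.
Step 11. [r6c3∈{5}] r6c3's peers cover all but 5. So r6c3=5.
Step 12. [r1c6∈{2}] only 2 remains possible at r1c6 ⇒ r1c6=2.
Step 13. [r3c5∈{2}] r3c5 is down to just 2 ⇒ r3c5=2.
Step 14. [r3c4∈{4}] r3c4 has the single candidate 4 ⇒ r3c4=4.
Step 15. [r1c1∈{5}] r1c1's peers cover all but 5, so r1c1=5.

Answer: 5 3 1 6 4 2 / 6 4 2 3 5 1 / 3 1 6 4 2 5 / 2 5 4 1 6 3 / 4 2 3 5 1 6 / 1 6 5 2 3 4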